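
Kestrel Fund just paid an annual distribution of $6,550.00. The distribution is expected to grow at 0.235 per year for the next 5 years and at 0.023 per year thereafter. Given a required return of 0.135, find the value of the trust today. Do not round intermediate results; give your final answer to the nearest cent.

D_1 = 8089.25000
D_2 = 9990.22375
D_3 = 12337.92633
D_4 = 15237.33902
D_5 = 18818.11369
Terminal value at year 5: TV = D_5×(1+g_2)/(r−g_2) = 19250.93030/0.112 = 171883.30628
P_0 = D_1/(1+r)^1 + D_2/(1+r)^2 + D_3/(1+r)^3 + D_4/(1+r)^4 + D_5/(1+r)^5 + TV/(1+r)^5
    = 7127.09251 + 7755.03018 + 8438.29275 + 9181.75466 + 9990.71983 + 91254.52133 = 133747.41126

$133747.41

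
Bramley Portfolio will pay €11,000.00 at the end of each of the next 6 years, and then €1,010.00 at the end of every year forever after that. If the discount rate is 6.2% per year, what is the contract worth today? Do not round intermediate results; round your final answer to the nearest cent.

PV of 6-year annuity: €11,000.00 × [1 − (1+0.062)^−6] / 0.062 = 53752.33499
Perpetuity value at year 6: €1,010.00 / 0.062 = 16290.32258
PV of perpetuity: 16290.32258 / (1+0.062)^6 = 11354.88091
Total PV = 53752.33499 + 11354.88091 = 65107.21591

€65107.22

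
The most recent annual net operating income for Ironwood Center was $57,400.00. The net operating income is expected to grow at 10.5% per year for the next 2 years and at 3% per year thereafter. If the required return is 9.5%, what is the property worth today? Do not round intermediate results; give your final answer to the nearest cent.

D_1 = 63427.00000
D_2 = 70086.83500
Terminal value at year 2: TV = D_2×(1+g_2)/(r−g_2) = 72189.44005/0.065 = 1110606.77000
P_0 = D_1/(1+r)^1 + D_2/(1+r)^2 + TV/(1+r)^2
    = 57924.20091 + 58453.18905 + 926258.22648 = 1042635.61644

$1042635.62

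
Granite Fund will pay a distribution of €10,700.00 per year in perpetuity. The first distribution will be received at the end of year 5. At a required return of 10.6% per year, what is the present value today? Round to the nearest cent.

€67461.72

Value at end of year 4: C / r = €10,700.00 / 0.106 = €100,943.3962
Discount to today: PV = €100,943.3962 / (1 + 0.106)^4 = €100,943.3962 / 1.496306 = €67,461.72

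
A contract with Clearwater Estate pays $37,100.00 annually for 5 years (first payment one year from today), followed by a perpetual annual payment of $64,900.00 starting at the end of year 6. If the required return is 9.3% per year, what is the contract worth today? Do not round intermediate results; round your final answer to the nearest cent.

PV of 5-year annuity: $37,100.00 × [1 − (1+0.093)^−5] / 0.093 = 143189.74208
Perpetuity value at year 5: $64,900.00 / 0.093 = 697849.46237
PV of perpetuity: 697849.46237 / (1+0.093)^5 = 447363.90277
Total PV = 143189.74208 + 447363.90277 = 590553.64485

$590553.64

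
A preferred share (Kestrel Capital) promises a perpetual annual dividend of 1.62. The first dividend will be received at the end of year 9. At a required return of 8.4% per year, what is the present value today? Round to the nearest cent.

10.12

Value at end of year 8: C / r = 1.62 / 0.084 = 19.2857
Discount to today: PV = 19.2857 / (1 + 0.084)^8 = 19.2857 / 1.906489 = 10.12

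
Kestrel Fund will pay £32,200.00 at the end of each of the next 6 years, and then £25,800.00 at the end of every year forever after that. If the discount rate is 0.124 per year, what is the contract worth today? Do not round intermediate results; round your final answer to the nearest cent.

PV of 6-year annuity: £32,200.00 × [1 − (1+0.124)^−6] / 0.124 = 130901.00776
Perpetuity value at year 6: £25,800.00 / 0.124 = 208064.51613
PV of perpetuity: 208064.51613 / (1+0.124)^6 = 103181.09997
Total PV = 130901.00776 + 103181.09997 = 234082.10773

£234082.11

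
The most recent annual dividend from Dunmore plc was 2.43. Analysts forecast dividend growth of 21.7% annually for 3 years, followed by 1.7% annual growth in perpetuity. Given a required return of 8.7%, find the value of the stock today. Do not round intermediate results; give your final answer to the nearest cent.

58.72

D_1 = 2.95731
D_2 = 3.59905
D_3 = 4.38004
Terminal value at year 3: TV = D_3×(1+g_2)/(r−g_2) = 4.45450/0.07 = 63.63571
P_0 = D_1/(1+r)^1 + D_2/(1+r)^2 + D_3/(1+r)^3 + TV/(1+r)^3
    = 2.72062 + 3.04599 + 3.41027 + 49.54642 = 58.72330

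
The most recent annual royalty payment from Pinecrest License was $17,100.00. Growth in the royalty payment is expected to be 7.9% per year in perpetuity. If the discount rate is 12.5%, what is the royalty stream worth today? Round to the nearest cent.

D₁ = D₀ × (1 + g) = $17,100.00 × 1.079 = $18,450.9000
Growing perpetuity: P = D₁ / (r − g) = $18,450.9000 / (0.125 − 0.079) = $401,106.52

$401106.52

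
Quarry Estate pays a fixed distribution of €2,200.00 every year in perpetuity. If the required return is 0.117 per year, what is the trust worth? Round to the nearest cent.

Level perpetuity: PV = C / r = €2,200.00 / 0.117 = €18,803.42

€18803.42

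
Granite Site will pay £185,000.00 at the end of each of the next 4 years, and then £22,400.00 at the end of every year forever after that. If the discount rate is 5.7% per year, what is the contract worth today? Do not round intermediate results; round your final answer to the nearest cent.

£960300.79

PV of 4-year annuity: £185,000.00 × [1 − (1+0.057)^−4] / 0.057 = 645472.89113
Perpetuity value at year 4: £22,400.00 / 0.057 = 392982.45614
PV of perpetuity: 392982.45614 / (1+0.057)^4 = 314827.90067
Total PV = 645472.89113 + 314827.90067 = 960300.79180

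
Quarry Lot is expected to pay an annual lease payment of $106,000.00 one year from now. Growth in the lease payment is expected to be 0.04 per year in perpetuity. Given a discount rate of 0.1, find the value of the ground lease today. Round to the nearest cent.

Growing perpetuity: P = D₁ / (r − g) = $106,000.0000 / (0.1 − 0.04) = $1,766,666.67

$1766666.67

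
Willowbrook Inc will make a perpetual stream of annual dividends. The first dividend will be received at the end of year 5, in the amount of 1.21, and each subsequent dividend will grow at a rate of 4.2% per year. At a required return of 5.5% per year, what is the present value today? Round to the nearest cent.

75.13

Value at end of year 4: C₁ / (r − g) = 1.21 / (0.055 − 0.042) = 93.0769
Discount to today: PV = 93.0769 / (1 + 0.055)^4 = 93.0769 / 1.238825 = 75.13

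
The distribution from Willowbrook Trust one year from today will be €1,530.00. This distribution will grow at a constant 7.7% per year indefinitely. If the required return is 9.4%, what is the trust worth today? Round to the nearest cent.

€90000.00

Growing perpetuity: P = D₁ / (r − g) = €1,530.0000 / (0.094 − 0.077) = €90,000.00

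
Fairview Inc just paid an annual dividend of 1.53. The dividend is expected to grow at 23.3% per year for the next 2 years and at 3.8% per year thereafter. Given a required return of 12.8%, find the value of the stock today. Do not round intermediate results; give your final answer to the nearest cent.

D_1 = 1.88649
D_2 = 2.32604
Terminal value at year 2: TV = D_2×(1+g_2)/(r−g_2) = 2.41443/0.09 = 26.82702
P_0 = D_1/(1+r)^1 + D_2/(1+r)^2 + TV/(1+r)^2
    = 1.67242 + 1.82810 + 21.08406 = 24.58458

24.58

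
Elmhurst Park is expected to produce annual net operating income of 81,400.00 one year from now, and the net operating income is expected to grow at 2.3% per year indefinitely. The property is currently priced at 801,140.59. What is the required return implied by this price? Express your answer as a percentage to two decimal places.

P = D₁/(r − g) ⇒ r = D₁/P + g = 81,400.0000/801,140.59 + 0.023 = 0.101605 + 0.023 = 0.124605

12.46%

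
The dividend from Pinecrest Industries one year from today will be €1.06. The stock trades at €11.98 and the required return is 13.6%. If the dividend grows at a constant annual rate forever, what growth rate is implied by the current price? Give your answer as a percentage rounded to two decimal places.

4.75%

P = D₁/(r−g) ⇒ g = r − D₁/P = 0.136 − €1.06/€11.98 = 0.047519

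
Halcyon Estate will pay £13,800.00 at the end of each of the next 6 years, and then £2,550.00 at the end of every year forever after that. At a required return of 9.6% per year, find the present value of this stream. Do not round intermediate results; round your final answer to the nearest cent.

PV of 6-year annuity: £13,800.00 × [1 − (1+0.096)^−6] / 0.096 = 60813.72444
Perpetuity value at year 6: £2,550.00 / 0.096 = 26562.50000
PV of perpetuity: 26562.50000 / (1+0.096)^6 = 15325.18135
Total PV = 60813.72444 + 15325.18135 = 76138.90580

£76138.91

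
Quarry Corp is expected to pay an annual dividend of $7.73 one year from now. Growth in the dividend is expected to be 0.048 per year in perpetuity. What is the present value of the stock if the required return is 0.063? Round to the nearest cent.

$515.33

Growing perpetuity: P = D₁ / (r − g) = $7.7300 / (0.063 − 0.048) = $515.33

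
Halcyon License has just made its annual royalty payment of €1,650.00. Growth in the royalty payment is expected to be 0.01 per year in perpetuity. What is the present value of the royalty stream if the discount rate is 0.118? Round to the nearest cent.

D₁ = D₀ × (1 + g) = €1,650.00 × 1.01 = €1,666.5000
Growing perpetuity: P = D₁ / (r − g) = €1,666.5000 / (0.118 − 0.01) = €15,430.56

€15430.56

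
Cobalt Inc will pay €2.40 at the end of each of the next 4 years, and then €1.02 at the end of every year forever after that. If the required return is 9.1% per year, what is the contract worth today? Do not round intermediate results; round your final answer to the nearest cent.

€15.67

PV of 4-year annuity: €2.40 × [1 − (1+0.091)^−4] / 0.091 = 7.75829
Perpetuity value at year 4: €1.02 / 0.091 = 11.20879
PV of perpetuity: 11.20879 / (1+0.091)^4 = 7.91152
Total PV = 7.75829 + 7.91152 = 15.66981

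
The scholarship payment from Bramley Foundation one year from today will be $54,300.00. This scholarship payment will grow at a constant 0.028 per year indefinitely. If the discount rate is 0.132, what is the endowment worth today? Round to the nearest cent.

$522115.38

Growing perpetuity: P = D₁ / (r − g) = $54,300.0000 / (0.132 − 0.028) = $522,115.38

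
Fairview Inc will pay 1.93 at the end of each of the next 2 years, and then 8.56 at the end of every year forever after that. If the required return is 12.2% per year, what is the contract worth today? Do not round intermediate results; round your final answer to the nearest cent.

58.99

PV of 2-year annuity: 1.93 × [1 − (1+0.122)^−2] / 0.122 = 3.25325
Perpetuity value at year 2: 8.56 / 0.122 = 70.16393
PV of perpetuity: 70.16393 / (1+0.122)^2 = 55.73503
Total PV = 3.25325 + 55.73503 = 58.98827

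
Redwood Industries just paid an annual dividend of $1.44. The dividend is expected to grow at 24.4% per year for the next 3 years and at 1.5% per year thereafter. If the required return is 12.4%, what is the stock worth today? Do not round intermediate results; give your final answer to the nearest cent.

D_1 = 1.79136
D_2 = 2.22845
D_3 = 2.77219
Terminal value at year 3: TV = D_3×(1+g_2)/(r−g_2) = 2.81378/0.109 = 25.81447
P_0 = D_1/(1+r)^1 + D_2/(1+r)^2 + D_3/(1+r)^3 + TV/(1+r)^3
    = 1.59374 + 1.76389 + 1.95220 + 18.17876 = 23.48858

$23.49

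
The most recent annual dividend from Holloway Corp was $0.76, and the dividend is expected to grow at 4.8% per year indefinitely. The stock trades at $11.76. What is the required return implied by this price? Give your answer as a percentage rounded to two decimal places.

11.57%

D₁ = $0.76 × 1.048 = $0.7965
P = D₁/(r − g) ⇒ r = D₁/P + g = $0.7965/$11.76 + 0.048 = 0.067728 + 0.048 = 0.115728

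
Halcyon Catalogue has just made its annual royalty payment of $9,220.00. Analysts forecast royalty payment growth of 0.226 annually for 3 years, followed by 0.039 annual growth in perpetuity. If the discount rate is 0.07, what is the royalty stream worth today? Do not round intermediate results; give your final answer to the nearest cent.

$501379.30

D_1 = 11303.72000
D_2 = 13858.36072
D_3 = 16990.35024
Terminal value at year 3: TV = D_3×(1+g_2)/(r−g_2) = 17652.97390/0.031 = 569450.77104
P_0 = D_1/(1+r)^1 + D_2/(1+r)^2 + D_3/(1+r)^3 + TV/(1+r)^3
    = 10564.22430 + 12104.42896 + 13869.18683 + 464841.45539 = 501379.29549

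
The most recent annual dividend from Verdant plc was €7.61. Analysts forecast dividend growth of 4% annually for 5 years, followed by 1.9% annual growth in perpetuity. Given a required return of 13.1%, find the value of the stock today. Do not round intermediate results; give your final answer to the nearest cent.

€75.31

D_1 = 7.91440
D_2 = 8.23098
D_3 = 8.56022
D_4 = 8.90262
D_5 = 9.25873
Terminal value at year 5: TV = D_5×(1+g_2)/(r−g_2) = 9.43464/0.112 = 84.23790
P_0 = D_1/(1+r)^1 + D_2/(1+r)^2 + D_3/(1+r)^3 + D_4/(1+r)^4 + D_5/(1+r)^5 + TV/(1+r)^5
    = 6.99770 + 6.43467 + 5.91694 + 5.44086 + 5.00309 + 45.51919 = 75.31244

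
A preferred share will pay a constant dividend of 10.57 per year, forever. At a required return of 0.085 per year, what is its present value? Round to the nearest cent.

Level perpetuity: PV = C / r = 10.57 / 0.085 = 124.35

124.35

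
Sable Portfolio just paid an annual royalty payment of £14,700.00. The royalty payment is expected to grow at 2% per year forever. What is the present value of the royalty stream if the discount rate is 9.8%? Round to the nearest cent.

£192230.77

D₁ = D₀ × (1 + g) = £14,700.00 × 1.02 = £14,994.0000
Growing perpetuity: P = D₁ / (r − g) = £14,994.0000 / (0.098 − 0.02) = £192,230.77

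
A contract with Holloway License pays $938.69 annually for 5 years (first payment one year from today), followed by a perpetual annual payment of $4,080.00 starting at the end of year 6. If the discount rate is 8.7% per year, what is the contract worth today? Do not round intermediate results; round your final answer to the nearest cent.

PV of 5-year annuity: $938.69 × [1 − (1+0.087)^−5] / 0.087 = 3679.77569
Perpetuity value at year 5: $4,080.00 / 0.087 = 46896.55172
PV of perpetuity: 46896.55172 / (1+0.087)^5 = 30902.46975
Total PV = 3679.77569 + 30902.46975 = 34582.24544

$34582.25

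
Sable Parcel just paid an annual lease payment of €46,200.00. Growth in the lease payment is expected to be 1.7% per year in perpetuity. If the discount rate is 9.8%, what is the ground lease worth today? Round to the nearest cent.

D₁ = D₀ × (1 + g) = €46,200.00 × 1.017 = €46,985.4000
Growing perpetuity: P = D₁ / (r − g) = €46,985.4000 / (0.098 − 0.017) = €580,066.67

€580066.67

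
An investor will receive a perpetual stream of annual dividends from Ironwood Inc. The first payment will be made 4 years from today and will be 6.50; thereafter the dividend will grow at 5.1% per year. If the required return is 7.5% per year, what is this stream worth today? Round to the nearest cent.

Value at end of year 3: C₁ / (r − g) = 6.50 / (0.075 − 0.051) = 270.8333
Discount to today: PV = 270.8333 / (1 + 0.075)^3 = 270.8333 / 1.242297 = 218.01

218.01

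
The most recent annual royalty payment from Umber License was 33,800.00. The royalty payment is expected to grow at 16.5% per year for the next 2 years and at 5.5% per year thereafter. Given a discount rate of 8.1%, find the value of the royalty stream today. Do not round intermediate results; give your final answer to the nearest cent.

1668611.93

D_1 = 39377.00000
D_2 = 45874.20500
Terminal value at year 2: TV = D_2×(1+g_2)/(r−g_2) = 48397.28627/0.026 = 1861434.08750
P_0 = D_1/(1+r)^1 + D_2/(1+r)^2 + TV/(1+r)^2
    = 36426.45698 + 39257.00498 + 1592928.47143 = 1668611.93340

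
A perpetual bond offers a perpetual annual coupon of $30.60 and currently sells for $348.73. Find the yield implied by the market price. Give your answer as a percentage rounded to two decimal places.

8.77%

P = C/r ⇒ r = C/P = $30.60/$348.73 = 0.087747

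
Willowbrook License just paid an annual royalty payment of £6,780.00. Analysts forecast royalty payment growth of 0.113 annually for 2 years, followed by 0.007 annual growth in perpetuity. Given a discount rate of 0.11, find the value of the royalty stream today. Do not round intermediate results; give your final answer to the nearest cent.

£80259.83

D_1 = 7546.14000
D_2 = 8398.85382
Terminal value at year 2: TV = D_2×(1+g_2)/(r−g_2) = 8457.64580/0.103 = 82113.06599
P_0 = D_1/(1+r)^1 + D_2/(1+r)^2 + TV/(1+r)^2
    = 6798.32432 + 6816.69817 + 66644.80642 = 80259.82892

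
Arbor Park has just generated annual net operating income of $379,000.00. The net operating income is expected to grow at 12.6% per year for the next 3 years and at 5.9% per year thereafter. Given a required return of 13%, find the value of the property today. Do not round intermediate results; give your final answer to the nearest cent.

$6722121.94

D_1 = 426754.00000
D_2 = 480525.00400
D_3 = 541071.15450
Terminal value at year 3: TV = D_3×(1+g_2)/(r−g_2) = 572994.35262/0.071 = 8070342.99464
P_0 = D_1/(1+r)^1 + D_2/(1+r)^2 + D_3/(1+r)^3 + TV/(1+r)^3
    = 377658.40708 + 376321.56316 + 374989.45143 + 5593152.52207 = 6722121.94375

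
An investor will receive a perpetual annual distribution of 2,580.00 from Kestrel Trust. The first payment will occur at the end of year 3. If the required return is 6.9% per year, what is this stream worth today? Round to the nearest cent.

Value at end of year 2: C / r = 2,580.00 / 0.069 = 37,391.3043
Discount to today: PV = 37,391.3043 / (1 + 0.069)^2 = 37,391.3043 / 1.142761 = 32,720.14

32720.14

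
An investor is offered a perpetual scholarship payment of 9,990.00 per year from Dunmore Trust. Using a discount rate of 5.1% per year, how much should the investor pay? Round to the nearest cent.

Level perpetuity: PV = C / r = 9,990.00 / 0.051 = 195,882.35

195882.35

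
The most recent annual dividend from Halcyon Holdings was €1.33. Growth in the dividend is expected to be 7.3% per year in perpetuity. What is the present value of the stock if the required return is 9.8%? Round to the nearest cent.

D₁ = D₀ × (1 + g) = €1.33 × 1.073 = €1.4271
Growing perpetuity: P = D₁ / (r − g) = €1.4271 / (0.098 − 0.073) = €57.08

€57.08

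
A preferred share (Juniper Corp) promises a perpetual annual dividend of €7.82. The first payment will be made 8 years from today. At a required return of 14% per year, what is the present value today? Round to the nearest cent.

Value at end of year 7: C / r = €7.82 / 0.14 = €55.8571
Discount to today: PV = €55.8571 / (1 + 0.14)^7 = €55.8571 / 2.502269 = €22.32

€22.32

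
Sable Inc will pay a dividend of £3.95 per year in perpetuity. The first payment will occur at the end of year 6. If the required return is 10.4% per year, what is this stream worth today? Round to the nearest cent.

Value at end of year 5: C / r = £3.95 / 0.104 = £37.9808
Discount to today: PV = £37.9808 / (1 + 0.104)^5 = £37.9808 / 1.640006 = £23.16

£23.16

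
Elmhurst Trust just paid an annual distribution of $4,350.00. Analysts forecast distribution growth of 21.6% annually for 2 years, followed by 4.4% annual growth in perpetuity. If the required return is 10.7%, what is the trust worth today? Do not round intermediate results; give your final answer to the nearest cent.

D_1 = 5289.60000
D_2 = 6432.15360
Terminal value at year 2: TV = D_2×(1+g_2)/(r−g_2) = 6715.16836/0.063 = 106589.97394
P_0 = D_1/(1+r)^1 + D_2/(1+r)^2 + TV/(1+r)^2
    = 4778.31978 + 5248.81378 + 86980.34267 = 97007.47623

$97007.48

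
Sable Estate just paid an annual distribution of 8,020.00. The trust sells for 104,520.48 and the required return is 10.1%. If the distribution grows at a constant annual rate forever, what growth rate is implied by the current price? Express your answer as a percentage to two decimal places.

2.25%

P = D₀(1+g)/(r−g) ⇒ P(r−g) = D₀(1+g) ⇒ g(P+D₀) = P·r − D₀
g = (P·r − D₀)/(P + D₀) = (104,520.48×0.101 − 8,020.00) / (104,520.48 + 8,020.00) = 0.022539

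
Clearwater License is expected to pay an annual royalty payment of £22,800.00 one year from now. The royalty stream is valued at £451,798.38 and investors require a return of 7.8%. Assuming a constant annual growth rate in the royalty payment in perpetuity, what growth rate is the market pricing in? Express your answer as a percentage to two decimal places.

P = D₁/(r−g) ⇒ g = r − D₁/P = 0.078 − £22,800.00/£451,798.38 = 0.027535

2.75%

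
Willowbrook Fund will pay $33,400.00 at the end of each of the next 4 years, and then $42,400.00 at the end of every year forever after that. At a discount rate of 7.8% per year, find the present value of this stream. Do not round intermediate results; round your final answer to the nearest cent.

PV of 4-year annuity: $33,400.00 × [1 − (1+0.078)^−4] / 0.078 = 111119.30835
Perpetuity value at year 4: $42,400.00 / 0.078 = 543589.74359
PV of perpetuity: 543589.74359 / (1+0.078)^4 = 402528.10664
Total PV = 111119.30835 + 402528.10664 = 513647.41499

$513647.41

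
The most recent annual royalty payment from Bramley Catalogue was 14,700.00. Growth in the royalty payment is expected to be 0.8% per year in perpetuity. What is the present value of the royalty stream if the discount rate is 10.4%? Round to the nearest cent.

154350.00

D₁ = D₀ × (1 + g) = 14,700.00 × 1.008 = 14,817.6000
Growing perpetuity: P = D₁ / (r − g) = 14,817.6000 / (0.104 − 0.008) = 154,350.00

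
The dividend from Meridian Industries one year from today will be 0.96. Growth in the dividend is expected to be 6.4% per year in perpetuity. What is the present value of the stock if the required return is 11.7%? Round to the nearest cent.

18.11

Growing perpetuity: P = D₁ / (r − g) = 0.9600 / (0.117 − 0.064) = 18.11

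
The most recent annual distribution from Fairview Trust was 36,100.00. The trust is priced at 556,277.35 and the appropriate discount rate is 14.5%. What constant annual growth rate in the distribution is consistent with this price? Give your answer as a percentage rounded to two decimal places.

P = D₀(1+g)/(r−g) ⇒ P(r−g) = D₀(1+g) ⇒ g(P+D₀) = P·r − D₀
g = (P·r − D₀)/(P + D₀) = (556,277.35×0.145 − 36,100.00) / (556,277.35 + 36,100.00) = 0.075223

7.52%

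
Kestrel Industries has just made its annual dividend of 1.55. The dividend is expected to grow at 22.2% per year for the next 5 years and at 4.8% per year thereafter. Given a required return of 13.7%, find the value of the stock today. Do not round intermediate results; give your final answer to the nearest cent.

D_1 = 1.89410
D_2 = 2.31459
D_3 = 2.82843
D_4 = 3.45634
D_5 = 4.22365
Terminal value at year 5: TV = D_5×(1+g_2)/(r−g_2) = 4.42638/0.089 = 49.73464
P_0 = D_1/(1+r)^1 + D_2/(1+r)^2 + D_3/(1+r)^3 + D_4/(1+r)^4 + D_5/(1+r)^5 + TV/(1+r)^5
    = 1.66588 + 1.79041 + 1.92426 + 2.06811 + 2.22272 + 26.17319 = 35.84458

35.84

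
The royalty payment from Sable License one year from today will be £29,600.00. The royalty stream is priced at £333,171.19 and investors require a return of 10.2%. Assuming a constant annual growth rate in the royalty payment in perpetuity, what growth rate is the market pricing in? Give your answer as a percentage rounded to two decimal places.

P = D₁/(r−g) ⇒ g = r − D₁/P = 0.102 − £29,600.00/£333,171.19 = 0.013157

1.32%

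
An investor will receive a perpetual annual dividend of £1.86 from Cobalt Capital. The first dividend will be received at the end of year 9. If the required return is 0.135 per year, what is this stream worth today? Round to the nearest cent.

£5.00

Value at end of year 8: C / r = £1.86 / 0.135 = £13.7778
Discount to today: PV = £13.7778 / (1 + 0.135)^8 = £13.7778 / 2.754019 = £5.00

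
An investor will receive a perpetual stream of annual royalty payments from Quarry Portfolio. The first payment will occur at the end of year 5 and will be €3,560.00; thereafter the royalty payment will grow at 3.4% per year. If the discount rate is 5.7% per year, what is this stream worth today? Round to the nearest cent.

Value at end of year 4: C₁ / (r − g) = €3,560.00 / (0.057 − 0.034) = €154,782.6087
Discount to today: PV = €154,782.6087 / (1 + 0.057)^4 = €154,782.6087 / 1.248245 = €124,000.15

€124000.15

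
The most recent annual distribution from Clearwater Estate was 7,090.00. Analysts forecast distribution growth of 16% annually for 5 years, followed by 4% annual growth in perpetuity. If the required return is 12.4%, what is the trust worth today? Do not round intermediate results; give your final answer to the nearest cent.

D_1 = 8224.40000
D_2 = 9540.30400
D_3 = 11066.75264
D_4 = 12837.43306
D_5 = 14891.42235
Terminal value at year 5: TV = D_5×(1+g_2)/(r−g_2) = 15487.07925/0.084 = 184369.99103
P_0 = D_1/(1+r)^1 + D_2/(1+r)^2 + D_3/(1+r)^3 + D_4/(1+r)^4 + D_5/(1+r)^5 + TV/(1+r)^5
    = 7317.08185 + 7551.43679 + 7793.29775 + 8042.90515 + 8300.50710 + 102768.18309 = 141773.41172

141773.41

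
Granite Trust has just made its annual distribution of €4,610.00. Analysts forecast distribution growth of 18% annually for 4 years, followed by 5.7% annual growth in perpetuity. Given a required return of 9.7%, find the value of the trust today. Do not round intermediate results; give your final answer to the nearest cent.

€185288.29

D_1 = 5439.80000
D_2 = 6418.96400
D_3 = 7574.37752
D_4 = 8937.76547
Terminal value at year 4: TV = D_4×(1+g_2)/(r−g_2) = 9447.21811/0.04 = 236180.45264
P_0 = D_1/(1+r)^1 + D_2/(1+r)^2 + D_3/(1+r)^3 + D_4/(1+r)^4 + TV/(1+r)^4
    = 4958.79672 + 5333.98371 + 5737.55768 + 6171.66642 + 163086.28515 = 185288.28968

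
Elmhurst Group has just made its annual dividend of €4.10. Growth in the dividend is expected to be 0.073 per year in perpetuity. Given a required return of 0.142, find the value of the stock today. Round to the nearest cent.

D₁ = D₀ × (1 + g) = €4.10 × 1.073 = €4.3993
Growing perpetuity: P = D₁ / (r − g) = €4.3993 / (0.142 − 0.073) = €63.76

€63.76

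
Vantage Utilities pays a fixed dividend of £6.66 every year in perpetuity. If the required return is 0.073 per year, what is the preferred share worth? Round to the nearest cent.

£91.23

Level perpetuity: PV = C / r = £6.66 / 0.073 = £91.23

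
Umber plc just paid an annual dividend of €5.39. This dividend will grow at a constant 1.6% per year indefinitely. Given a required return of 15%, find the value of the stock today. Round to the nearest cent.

€40.87

D₁ = D₀ × (1 + g) = €5.39 × 1.016 = €5.4762
Growing perpetuity: P = D₁ / (r − g) = €5.4762 / (0.15 − 0.016) = €40.87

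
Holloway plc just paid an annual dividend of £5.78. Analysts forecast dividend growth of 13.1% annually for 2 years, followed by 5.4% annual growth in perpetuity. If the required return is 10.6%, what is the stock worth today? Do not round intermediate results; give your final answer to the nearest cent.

D_1 = 6.53718
D_2 = 7.39355
Terminal value at year 2: TV = D_2×(1+g_2)/(r−g_2) = 7.79280/0.052 = 149.86158
P_0 = D_1/(1+r)^1 + D_2/(1+r)^2 + TV/(1+r)^2
    = 5.91065 + 6.04426 + 122.51240 = 134.46731

£134.47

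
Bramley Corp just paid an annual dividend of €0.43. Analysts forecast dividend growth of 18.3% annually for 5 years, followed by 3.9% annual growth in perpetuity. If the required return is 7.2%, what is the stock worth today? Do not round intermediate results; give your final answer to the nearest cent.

D_1 = 0.50869
D_2 = 0.60178
D_3 = 0.71191
D_4 = 0.84218
D_5 = 0.99630
Terminal value at year 5: TV = D_5×(1+g_2)/(r−g_2) = 1.03516/0.033 = 31.36850
P_0 = D_1/(1+r)^1 + D_2/(1+r)^2 + D_3/(1+r)^3 + D_4/(1+r)^4 + D_5/(1+r)^5 + TV/(1+r)^5
    = 0.47452 + 0.52366 + 0.57788 + 0.63772 + 0.70375 + 22.15745 = 25.07499

€25.07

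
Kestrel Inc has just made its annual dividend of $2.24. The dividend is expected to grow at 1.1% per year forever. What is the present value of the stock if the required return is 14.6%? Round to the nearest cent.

D₁ = D₀ × (1 + g) = $2.24 × 1.011 = $2.2646
Growing perpetuity: P = D₁ / (r − g) = $2.2646 / (0.146 − 0.011) = $16.78

$16.78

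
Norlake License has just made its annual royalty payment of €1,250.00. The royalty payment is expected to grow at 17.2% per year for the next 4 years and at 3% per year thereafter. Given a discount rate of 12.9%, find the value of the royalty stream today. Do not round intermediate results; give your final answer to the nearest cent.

D_1 = 1465.00000
D_2 = 1716.98000
D_3 = 2012.30056
D_4 = 2358.41626
Terminal value at year 4: TV = D_4×(1+g_2)/(r−g_2) = 2429.16874/0.099 = 24537.05802
P_0 = D_1/(1+r)^1 + D_2/(1+r)^2 + D_3/(1+r)^3 + D_4/(1+r)^4 + TV/(1+r)^4
    = 1297.60850 + 1347.03026 + 1398.33434 + 1451.59242 + 15102.42620 = 20596.99172

€20596.99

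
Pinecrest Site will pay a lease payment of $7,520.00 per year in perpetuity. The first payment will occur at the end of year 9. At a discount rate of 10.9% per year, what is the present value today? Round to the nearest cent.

Value at end of year 8: C / r = $7,520.00 / 0.109 = $68,990.8257
Discount to today: PV = $68,990.8257 / (1 + 0.109)^8 = $68,990.8257 / 2.287981 = $30,153.59

$30153.59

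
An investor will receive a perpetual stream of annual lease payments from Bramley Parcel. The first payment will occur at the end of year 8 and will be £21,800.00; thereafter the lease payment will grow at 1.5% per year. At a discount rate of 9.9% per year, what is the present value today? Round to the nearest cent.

Value at end of year 7: C₁ / (r − g) = £21,800.00 / (0.099 − 0.015) = £259,523.8095
Discount to today: PV = £259,523.8095 / (1 + 0.099)^7 = £259,523.8095 / 1.936350 = £134,027.33

£134027.33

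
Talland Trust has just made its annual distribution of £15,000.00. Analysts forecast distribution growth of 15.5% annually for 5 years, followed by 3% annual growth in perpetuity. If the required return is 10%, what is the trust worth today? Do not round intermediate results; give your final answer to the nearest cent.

D_1 = 17325.00000
D_2 = 20010.37500
D_3 = 23111.98312
D_4 = 26694.34051
D_5 = 30831.96329
Terminal value at year 5: TV = D_5×(1+g_2)/(r−g_2) = 31756.92219/0.07 = 453670.31696
P_0 = D_1/(1+r)^1 + D_2/(1+r)^2 + D_3/(1+r)^3 + D_4/(1+r)^4 + D_5/(1+r)^5 + TV/(1+r)^5
    = 15750.00000 + 16537.50000 + 17364.37500 + 18232.59375 + 19144.22344 + 281693.57344 = 368722.26562

£368722.27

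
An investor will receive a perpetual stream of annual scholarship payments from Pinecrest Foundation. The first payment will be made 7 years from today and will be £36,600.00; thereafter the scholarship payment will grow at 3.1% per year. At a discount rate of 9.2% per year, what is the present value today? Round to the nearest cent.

Value at end of year 6: C₁ / (r − g) = £36,600.00 / (0.092 − 0.031) = £600,000.0000
Discount to today: PV = £600,000.0000 / (1 + 0.092)^6 = £600,000.0000 / 1.695649 = £353,846.92

£353846.92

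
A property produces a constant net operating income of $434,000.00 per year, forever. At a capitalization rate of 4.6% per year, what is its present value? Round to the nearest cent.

Level perpetuity: PV = C / r = $434,000.00 / 0.046 = $9,434,782.61

$9434782.61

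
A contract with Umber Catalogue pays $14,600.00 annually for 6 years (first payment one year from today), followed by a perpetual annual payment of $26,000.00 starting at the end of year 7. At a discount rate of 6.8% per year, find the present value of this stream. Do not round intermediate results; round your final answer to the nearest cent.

$327677.26

PV of 6-year annuity: $14,600.00 × [1 − (1+0.068)^−6] / 0.068 = 70023.24160
Perpetuity value at year 6: $26,000.00 / 0.068 = 382352.94118
PV of perpetuity: 382352.94118 / (1+0.068)^6 = 257654.01778
Total PV = 70023.24160 + 257654.01778 = 327677.25938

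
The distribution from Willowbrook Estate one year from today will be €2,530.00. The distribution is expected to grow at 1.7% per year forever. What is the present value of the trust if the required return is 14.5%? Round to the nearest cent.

Growing perpetuity: P = D₁ / (r − g) = €2,530.0000 / (0.145 − 0.017) = €19,765.63

€19765.63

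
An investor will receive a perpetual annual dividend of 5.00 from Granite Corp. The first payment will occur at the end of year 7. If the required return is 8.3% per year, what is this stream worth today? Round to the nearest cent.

37.34

Value at end of year 6: C / r = 5.00 / 0.083 = 60.2410
Discount to today: PV = 60.2410 / (1 + 0.083)^6 = 60.2410 / 1.613507 = 37.34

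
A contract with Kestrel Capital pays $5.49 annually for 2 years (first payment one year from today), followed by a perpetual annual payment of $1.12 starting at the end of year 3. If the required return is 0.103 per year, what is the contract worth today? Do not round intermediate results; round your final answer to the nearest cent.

$18.43

PV of 2-year annuity: $5.49 × [1 − (1+0.103)^−2] / 0.103 = 9.48988
Perpetuity value at year 2: $1.12 / 0.103 = 10.87379
PV of perpetuity: 10.87379 / (1+0.103)^2 = 8.93778
Total PV = 9.48988 + 8.93778 = 18.42766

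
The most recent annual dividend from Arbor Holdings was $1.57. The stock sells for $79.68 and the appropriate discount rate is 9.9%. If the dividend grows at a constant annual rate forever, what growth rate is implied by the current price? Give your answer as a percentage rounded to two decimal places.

7.78%

P = D₀(1+g)/(r−g) ⇒ P(r−g) = D₀(1+g) ⇒ g(P+D₀) = P·r − D₀
g = (P·r − D₀)/(P + D₀) = ($79.68×0.099 − $1.57) / ($79.68 + $1.57) = 0.077764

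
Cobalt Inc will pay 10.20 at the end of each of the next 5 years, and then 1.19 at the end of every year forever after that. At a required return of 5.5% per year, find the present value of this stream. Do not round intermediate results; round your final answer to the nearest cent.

60.11

PV of 5-year annuity: 10.20 × [1 − (1+0.055)^−5] / 0.055 = 43.55690
Perpetuity value at year 5: 1.19 / 0.055 = 21.63636
PV of perpetuity: 21.63636 / (1+0.055)^5 = 16.55473
Total PV = 43.55690 + 16.55473 = 60.11163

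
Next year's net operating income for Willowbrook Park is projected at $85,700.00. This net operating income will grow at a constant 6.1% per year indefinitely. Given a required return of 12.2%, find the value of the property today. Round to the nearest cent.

$1404918.03

Growing perpetuity: P = D₁ / (r − g) = $85,700.0000 / (0.122 − 0.061) = $1,404,918.03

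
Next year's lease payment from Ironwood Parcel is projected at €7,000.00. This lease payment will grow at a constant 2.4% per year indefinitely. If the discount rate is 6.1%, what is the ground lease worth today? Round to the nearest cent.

€189189.19

Growing perpetuity: P = D₁ / (r − g) = €7,000.0000 / (0.061 − 0.024) = €189,189.19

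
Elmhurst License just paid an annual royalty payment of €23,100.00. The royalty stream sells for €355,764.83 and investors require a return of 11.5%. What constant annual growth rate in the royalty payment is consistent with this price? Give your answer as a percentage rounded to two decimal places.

4.70%

P = D₀(1+g)/(r−g) ⇒ P(r−g) = D₀(1+g) ⇒ g(P+D₀) = P·r − D₀
g = (P·r − D₀)/(P + D₀) = (€355,764.83×0.115 − €23,100.00) / (€355,764.83 + €23,100.00) = 0.047017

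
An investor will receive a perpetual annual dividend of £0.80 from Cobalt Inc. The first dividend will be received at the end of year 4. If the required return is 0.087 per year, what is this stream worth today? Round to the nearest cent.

£7.16

Value at end of year 3: C / r = £0.80 / 0.087 = £9.1954
Discount to today: PV = £9.1954 / (1 + 0.087)^3 = £9.1954 / 1.284366 = £7.16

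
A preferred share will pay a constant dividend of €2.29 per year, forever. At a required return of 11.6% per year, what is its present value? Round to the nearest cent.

Level perpetuity: PV = C / r = €2.29 / 0.116 = €19.74

€19.74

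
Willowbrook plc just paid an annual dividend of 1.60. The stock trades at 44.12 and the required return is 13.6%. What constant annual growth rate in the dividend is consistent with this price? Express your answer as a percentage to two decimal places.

P = D₀(1+g)/(r−g) ⇒ P(r−g) = D₀(1+g) ⇒ g(P+D₀) = P·r − D₀
g = (P·r − D₀)/(P + D₀) = (44.12×0.136 − 1.60) / (44.12 + 1.60) = 0.096245

9.62%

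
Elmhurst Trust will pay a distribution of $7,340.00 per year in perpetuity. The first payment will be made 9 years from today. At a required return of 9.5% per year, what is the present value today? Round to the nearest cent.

Value at end of year 8: C / r = $7,340.00 / 0.095 = $77,263.1579
Discount to today: PV = $77,263.1579 / (1 + 0.095)^8 = $77,263.1579 / 2.066869 = $37,381.74

$37381.74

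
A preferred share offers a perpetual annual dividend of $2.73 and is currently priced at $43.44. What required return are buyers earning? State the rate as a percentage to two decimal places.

6.28%

P = C/r ⇒ r = C/P = $2.73/$43.44 = 0.062845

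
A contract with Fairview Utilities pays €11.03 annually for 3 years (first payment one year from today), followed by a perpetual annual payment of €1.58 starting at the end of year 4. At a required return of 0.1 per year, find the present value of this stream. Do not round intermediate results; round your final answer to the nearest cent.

PV of 3-year annuity: €11.03 × [1 − (1+0.1)^−3] / 0.1 = 27.42998
Perpetuity value at year 3: €1.58 / 0.1 = 15.80000
PV of perpetuity: 15.80000 / (1+0.1)^3 = 11.87077
Total PV = 27.42998 + 11.87077 = 39.30075

€39.30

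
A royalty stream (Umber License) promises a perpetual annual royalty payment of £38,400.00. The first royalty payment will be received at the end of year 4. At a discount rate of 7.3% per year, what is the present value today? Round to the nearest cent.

£425803.47

Value at end of year 3: C / r = £38,400.00 / 0.073 = £526,027.3973
Discount to today: PV = £526,027.3973 / (1 + 0.073)^3 = £526,027.3973 / 1.235376 = £425,803.47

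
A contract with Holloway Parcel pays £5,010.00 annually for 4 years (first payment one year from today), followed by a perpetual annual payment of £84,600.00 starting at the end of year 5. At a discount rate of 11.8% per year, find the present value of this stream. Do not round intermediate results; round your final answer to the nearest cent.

PV of 4-year annuity: £5,010.00 × [1 − (1+0.118)^−4] / 0.118 = 15281.44124
Perpetuity value at year 4: £84,600.00 / 0.118 = 716949.15254
PV of perpetuity: 716949.15254 / (1+0.118)^4 = 458903.25857
Total PV = 15281.44124 + 458903.25857 = 474184.69981

£474184.70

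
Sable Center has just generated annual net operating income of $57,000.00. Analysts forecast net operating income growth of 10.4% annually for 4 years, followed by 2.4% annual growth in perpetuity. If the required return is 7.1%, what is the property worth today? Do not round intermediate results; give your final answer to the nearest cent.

D_1 = 62928.00000
D_2 = 69472.51200
D_3 = 76697.65325
D_4 = 84674.20919
Terminal value at year 4: TV = D_4×(1+g_2)/(r−g_2) = 86706.39021/0.047 = 1844816.81290
P_0 = D_1/(1+r)^1 + D_2/(1+r)^2 + D_3/(1+r)^3 + D_4/(1+r)^4 + TV/(1+r)^4
    = 58756.30252 + 60566.72081 + 62432.92229 + 64356.62578 + 1402152.86795 = 1648265.43934

$1648265.44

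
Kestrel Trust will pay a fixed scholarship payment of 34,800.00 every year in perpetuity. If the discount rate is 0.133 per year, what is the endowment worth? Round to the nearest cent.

261654.14

Level perpetuity: PV = C / r = 34,800.00 / 0.133 = 261,654.14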